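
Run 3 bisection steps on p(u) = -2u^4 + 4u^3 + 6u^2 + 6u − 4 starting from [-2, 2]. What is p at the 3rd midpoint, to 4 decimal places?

p(0) = -4 < 0, so the root lies in [0, 2]
p(1) = 10 > 0, so the root lies in [0, 1]
p(0.5) = 0.875 > 0, so the root lies in [0, 0.5]

0.8750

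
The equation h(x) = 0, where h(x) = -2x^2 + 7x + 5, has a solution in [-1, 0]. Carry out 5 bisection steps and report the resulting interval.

m = -0.5, h(m) = 1 (+); new bracket [-1, -0.5]
m = -0.75, h(m) = -1.375 (−); new bracket [-0.75, -0.5]
m = -0.625, h(m) = -0.15625 (−); new bracket [-0.625, -0.5]
m = -0.5625, h(m) = 0.4297 (+); new bracket [-0.625, -0.5625]
m = -0.59375, h(m) = 0.1387 (+); new bracket [-0.625, -0.59375]

[-0.625, -0.59375]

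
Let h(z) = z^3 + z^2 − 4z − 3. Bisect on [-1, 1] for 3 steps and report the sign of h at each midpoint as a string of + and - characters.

z = 0 gives h = -3, negative; keep [-1, 0]
z = -0.5 gives h = -0.875, negative; keep [-1, -0.5]
z = -0.75 gives h = 0.140625, positive; keep [-0.75, -0.5]

--+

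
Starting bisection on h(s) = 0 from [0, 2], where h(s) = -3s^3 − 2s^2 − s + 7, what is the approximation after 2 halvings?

1.5

midpoint 1: h = 1 > 0 → [1, 2]
midpoint 1.5: h = -9.125 < 0 → [1, 1.5]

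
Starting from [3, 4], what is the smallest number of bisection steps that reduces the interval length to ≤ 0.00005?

15

Width after n steps is 1/2^n. Need 2^n ≥ 1/0.00005 = 20000.
2^14 = 16384 < 20000 ≤ 2^15 = 32768, so n = 15.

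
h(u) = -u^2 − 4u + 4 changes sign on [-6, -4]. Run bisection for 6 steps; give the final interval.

[-4.84375, -4.8125]

u = -5 gives h = -1, negative; keep [-5, -4]
u = -4.5 gives h = 1.75, positive; keep [-5, -4.5]
u = -4.75 gives h = 0.4375, positive; keep [-5, -4.75]
u = -4.875 gives h = -0.2656, negative; keep [-4.875, -4.75]
u = -4.8125 gives h = 0.0898, positive; keep [-4.875, -4.8125]
u = -4.84375 gives h = -0.0869, negative; keep [-4.84375, -4.8125]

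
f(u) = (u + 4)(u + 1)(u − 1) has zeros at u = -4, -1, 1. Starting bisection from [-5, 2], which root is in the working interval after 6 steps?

midpoint -1.5: f = 3.125 > 0 → [-5, -1.5]
midpoint -3.25: f = 7.171875 > 0 → [-5, -3.25]
midpoint -4.125: f = -2.001953 < 0 → [-4.125, -3.25]
midpoint -3.6875: f = 3.9368 > 0 → [-4.125, -3.6875]
midpoint -3.90625: f = 1.3368 > 0 → [-4.125, -3.90625]
midpoint -4.015625: f = -0.2363 < 0 → [-4.015625, -3.90625]

-4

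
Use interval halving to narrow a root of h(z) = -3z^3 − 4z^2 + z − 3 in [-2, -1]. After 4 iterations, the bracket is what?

[-1.875, -1.8125]

z = -1.5 gives h = -3.375, negative; keep [-2, -1.5]
z = -1.75 gives h = -0.921875, negative; keep [-2, -1.75]
z = -1.875 gives h = 0.837891, positive; keep [-1.875, -1.75]
z = -1.8125 gives h = -0.0901, negative; keep [-1.875, -1.8125]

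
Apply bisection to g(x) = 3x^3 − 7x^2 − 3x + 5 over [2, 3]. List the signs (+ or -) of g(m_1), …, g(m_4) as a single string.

g(2.5) = 0.625 > 0, so the root lies in [2, 2.5]
g(2.25) = -3.015625 < 0, so the root lies in [2.25, 2.5]
g(2.375) = -1.419922 < 0, so the root lies in [2.375, 2.5]
g(2.4375) = -0.4558 < 0, so the root lies in [2.4375, 2.5]

+---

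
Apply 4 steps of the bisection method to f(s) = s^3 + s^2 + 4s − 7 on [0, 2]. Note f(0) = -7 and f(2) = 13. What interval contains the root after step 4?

f(1) = -1 < 0, so the root lies in [1, 2]
f(1.5) = 4.625 > 0, so the root lies in [1, 1.5]
f(1.25) = 1.515625 > 0, so the root lies in [1, 1.25]
f(1.125) = 0.1895 > 0, so the root lies in [1, 1.125]

[1, 1.125]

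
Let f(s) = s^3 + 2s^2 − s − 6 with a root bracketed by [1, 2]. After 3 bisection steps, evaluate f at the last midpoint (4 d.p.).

m = 1.5, f(m) = 0.375 (+); new bracket [1, 1.5]
m = 1.25, f(m) = -2.171875 (−); new bracket [1.25, 1.5]
m = 1.375, f(m) = -0.994141 (−); new bracket [1.375, 1.5]

-0.9941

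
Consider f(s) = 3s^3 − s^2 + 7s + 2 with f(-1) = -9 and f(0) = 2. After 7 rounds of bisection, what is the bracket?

[-0.2734375, -0.265625]

midpoint -0.5: f = -2.125 < 0 → [-0.5, 0]
midpoint -0.25: f = 0.140625 > 0 → [-0.5, -0.25]
midpoint -0.375: f = -0.923828 < 0 → [-0.375, -0.25]
midpoint -0.3125: f = -0.3767 < 0 → [-0.3125, -0.25]
midpoint -0.28125: f = -0.1146 < 0 → [-0.28125, -0.25]
midpoint -0.265625: f = 0.0138 > 0 → [-0.28125, -0.265625]
midpoint -0.2734375: f = -0.0502 < 0 → [-0.2734375, -0.265625]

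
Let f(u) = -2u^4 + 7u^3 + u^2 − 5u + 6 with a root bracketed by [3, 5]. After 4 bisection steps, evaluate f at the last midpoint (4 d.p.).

-10.8931

u = 4 gives f = -62, negative; keep [3, 4]
u = 3.5 gives f = 0.75, positive; keep [3.5, 4]
u = 3.75 gives f = -25.054688, negative; keep [3.5, 3.75]
u = 3.625 gives f = -10.8931, negative; keep [3.5, 3.625]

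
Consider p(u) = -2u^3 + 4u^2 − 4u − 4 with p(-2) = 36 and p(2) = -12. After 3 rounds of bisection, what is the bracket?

u = 0 gives p = -4, negative; keep [-2, 0]
u = -1 gives p = 6, positive; keep [-1, 0]
u = -0.5 gives p = -0.75, negative; keep [-1, -0.5]

[-1, -0.5]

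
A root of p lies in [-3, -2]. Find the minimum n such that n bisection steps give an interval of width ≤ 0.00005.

15

Width after n steps is 1/2^n. Need 2^n ≥ 1/0.00005 = 20000.
2^14 = 16384 < 20000 ≤ 2^15 = 32768, so n = 15.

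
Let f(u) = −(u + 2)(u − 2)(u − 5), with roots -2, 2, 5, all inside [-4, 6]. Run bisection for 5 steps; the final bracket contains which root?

-2

f(1) = -12 < 0, so the root lies in [-4, 1]
f(-1.5) = -11.375 < 0, so the root lies in [-4, -1.5]
f(-2.75) = 27.609375 > 0, so the root lies in [-2.75, -1.5]
f(-2.125) = 3.6738 > 0, so the root lies in [-2.125, -1.5]
f(-1.8125) = -4.8699 < 0, so the root lies in [-2.125, -1.8125]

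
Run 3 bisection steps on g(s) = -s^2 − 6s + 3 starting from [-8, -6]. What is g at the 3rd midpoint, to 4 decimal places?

m = -7, g(m) = -4 (−); new bracket [-7, -6]
m = -6.5, g(m) = -0.25 (−); new bracket [-6.5, -6]
m = -6.25, g(m) = 1.4375 (+); new bracket [-6.5, -6.25]

1.4375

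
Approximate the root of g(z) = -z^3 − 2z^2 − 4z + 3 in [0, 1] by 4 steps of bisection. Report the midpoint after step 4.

g(0.5) = 0.375 > 0, so the root lies in [0.5, 1]
g(0.75) = -1.546875 < 0, so the root lies in [0.5, 0.75]
g(0.625) = -0.525391 < 0, so the root lies in [0.5, 0.625]
g(0.5625) = -0.0608 < 0, so the root lies in [0.5, 0.5625]

0.5625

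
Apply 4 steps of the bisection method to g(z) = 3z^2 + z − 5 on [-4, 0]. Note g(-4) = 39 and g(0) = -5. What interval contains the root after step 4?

[-1.5, -1.25]

z = -2 gives g = 5, positive; keep [-2, 0]
z = -1 gives g = -3, negative; keep [-2, -1]
z = -1.5 gives g = 0.25, positive; keep [-1.5, -1]
z = -1.25 gives g = -1.5625, negative; keep [-1.5, -1.25]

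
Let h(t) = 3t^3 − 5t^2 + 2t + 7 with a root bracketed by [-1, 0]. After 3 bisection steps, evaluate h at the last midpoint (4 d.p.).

-0.5879

m = -0.5, h(m) = 4.375 (+); new bracket [-1, -0.5]
m = -0.75, h(m) = 1.421875 (+); new bracket [-1, -0.75]
m = -0.875, h(m) = -0.587891 (−); new bracket [-0.875, -0.75]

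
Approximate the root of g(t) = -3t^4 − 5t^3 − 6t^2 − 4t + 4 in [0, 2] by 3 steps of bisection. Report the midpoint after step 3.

g(1) = -14 < 0, so the root lies in [0, 1]
g(0.5) = -0.3125 < 0, so the root lies in [0, 0.5]
g(0.25) = 2.535156 > 0, so the root lies in [0.25, 0.5]

0.25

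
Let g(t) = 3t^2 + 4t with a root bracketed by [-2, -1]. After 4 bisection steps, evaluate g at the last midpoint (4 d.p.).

t = -1.5 gives g = 0.75, positive; keep [-1.5, -1]
t = -1.25 gives g = -0.3125, negative; keep [-1.5, -1.25]
t = -1.375 gives g = 0.171875, positive; keep [-1.375, -1.25]
t = -1.3125 gives g = -0.082, negative; keep [-1.375, -1.3125]

-0.0820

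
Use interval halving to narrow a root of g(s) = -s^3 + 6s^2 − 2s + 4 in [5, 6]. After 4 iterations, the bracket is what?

[5.75, 5.8125]

s = 5.5 gives g = 8.125, positive; keep [5.5, 6]
s = 5.75 gives g = 0.765625, positive; keep [5.75, 6]
s = 5.875 gives g = -3.435547, negative; keep [5.75, 5.875]
s = 5.8125 gives g = -1.2903, negative; keep [5.75, 5.8125]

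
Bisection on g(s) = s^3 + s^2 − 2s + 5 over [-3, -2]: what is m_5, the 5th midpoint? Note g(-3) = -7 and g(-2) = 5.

s = -2.5 gives g = 0.625, positive; keep [-3, -2.5]
s = -2.75 gives g = -2.734375, negative; keep [-2.75, -2.5]
s = -2.625 gives g = -0.947266, negative; keep [-2.625, -2.5]
s = -2.5625 gives g = -0.135, negative; keep [-2.5625, -2.5]
s = -2.53125 gives g = 0.2514, positive; keep [-2.5625, -2.53125]

-2.53125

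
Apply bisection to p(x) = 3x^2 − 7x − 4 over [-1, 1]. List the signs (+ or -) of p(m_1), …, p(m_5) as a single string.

-+---

x = 0 gives p = -4, negative; keep [-1, 0]
x = -0.5 gives p = 0.25, positive; keep [-0.5, 0]
x = -0.25 gives p = -2.0625, negative; keep [-0.5, -0.25]
x = -0.375 gives p = -0.9531, negative; keep [-0.5, -0.375]
x = -0.4375 gives p = -0.3633, negative; keep [-0.5, -0.4375]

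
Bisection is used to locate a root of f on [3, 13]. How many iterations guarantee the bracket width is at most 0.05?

8

Width after n steps is 10/2^n. Need 2^n ≥ 10/0.05 = 200.
2^7 = 128 < 200 ≤ 2^8 = 256, so n = 8.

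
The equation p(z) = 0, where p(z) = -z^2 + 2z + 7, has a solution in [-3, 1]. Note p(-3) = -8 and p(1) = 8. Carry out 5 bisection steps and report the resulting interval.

[-1.875, -1.75]

p(-1) = 4 > 0, so the root lies in [-3, -1]
p(-2) = -1 < 0, so the root lies in [-2, -1]
p(-1.5) = 1.75 > 0, so the root lies in [-2, -1.5]
p(-1.75) = 0.4375 > 0, so the root lies in [-2, -1.75]
p(-1.875) = -0.2656 < 0, so the root lies in [-1.875, -1.75]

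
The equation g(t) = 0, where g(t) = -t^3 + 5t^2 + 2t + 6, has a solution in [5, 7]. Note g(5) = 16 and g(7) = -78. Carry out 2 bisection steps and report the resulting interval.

t = 6 gives g = -18, negative; keep [5, 6]
t = 5.5 gives g = 1.875, positive; keep [5.5, 6]

[5.5, 6]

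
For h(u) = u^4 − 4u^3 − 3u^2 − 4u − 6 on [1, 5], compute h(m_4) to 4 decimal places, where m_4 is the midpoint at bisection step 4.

u = 3 gives h = -72, negative; keep [3, 5]
u = 4 gives h = -70, negative; keep [4, 5]
u = 4.5 gives h = -39.1875, negative; keep [4.5, 5]
u = 4.75 gives h = -12.3086, negative; keep [4.75, 5]

-12.3086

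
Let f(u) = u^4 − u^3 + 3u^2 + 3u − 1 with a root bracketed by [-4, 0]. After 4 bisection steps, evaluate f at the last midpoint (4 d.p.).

-0.8242

f(-2) = 29 > 0, so the root lies in [-2, 0]
f(-1) = 1 > 0, so the root lies in [-1, 0]
f(-0.5) = -1.5625 < 0, so the root lies in [-1, -0.5]
f(-0.75) = -0.8242 < 0, so the root lies in [-1, -0.75]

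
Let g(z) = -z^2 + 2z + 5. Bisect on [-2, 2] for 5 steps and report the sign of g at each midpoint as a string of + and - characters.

++-++

midpoint 0: g = 5 > 0 → [-2, 0]
midpoint -1: g = 2 > 0 → [-2, -1]
midpoint -1.5: g = -0.25 < 0 → [-1.5, -1]
midpoint -1.25: g = 0.9375 > 0 → [-1.5, -1.25]
midpoint -1.375: g = 0.3594 > 0 → [-1.5, -1.375]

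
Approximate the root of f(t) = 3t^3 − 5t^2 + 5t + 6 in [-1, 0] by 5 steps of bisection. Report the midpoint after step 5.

-0.65625

f(-0.5) = 1.875 > 0, so the root lies in [-1, -0.5]
f(-0.75) = -1.828125 < 0, so the root lies in [-0.75, -0.5]
f(-0.625) = 0.189453 > 0, so the root lies in [-0.75, -0.625]
f(-0.6875) = -0.7756 < 0, so the root lies in [-0.6875, -0.625]
f(-0.65625) = -0.2824 < 0, so the root lies in [-0.65625, -0.625]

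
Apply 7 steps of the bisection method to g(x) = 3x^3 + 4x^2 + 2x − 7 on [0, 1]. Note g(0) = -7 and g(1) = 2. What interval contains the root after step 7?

[0.8828125, 0.890625]

midpoint 0.5: g = -4.625 < 0 → [0.5, 1]
midpoint 0.75: g = -1.984375 < 0 → [0.75, 1]
midpoint 0.875: g = -0.177734 < 0 → [0.875, 1]
midpoint 0.9375: g = 0.8625 > 0 → [0.875, 0.9375]
midpoint 0.90625: g = 0.3305 > 0 → [0.875, 0.90625]
midpoint 0.890625: g = 0.0735 > 0 → [0.875, 0.890625]
midpoint 0.8828125: g = -0.0529 < 0 → [0.8828125, 0.890625]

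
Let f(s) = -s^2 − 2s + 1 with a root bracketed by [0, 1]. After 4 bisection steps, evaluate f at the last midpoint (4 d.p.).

midpoint 0.5: f = -0.25 < 0 → [0, 0.5]
midpoint 0.25: f = 0.4375 > 0 → [0.25, 0.5]
midpoint 0.375: f = 0.109375 > 0 → [0.375, 0.5]
midpoint 0.4375: f = -0.0664 < 0 → [0.375, 0.4375]

-0.0664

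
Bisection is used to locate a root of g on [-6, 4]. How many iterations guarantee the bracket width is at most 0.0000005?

Width after n steps is 10/2^n. Need 2^n ≥ 10/0.0000005 = 20000000.
2^24 = 16777216 < 20000000 ≤ 2^25 = 33554432, so n = 25.

25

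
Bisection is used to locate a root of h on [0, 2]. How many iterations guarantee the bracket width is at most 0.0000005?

Width after n steps is 2/2^n. Need 2^n ≥ 2/0.0000005 = 4000000.
2^21 = 2097152 < 4000000 ≤ 2^22 = 4194304, so n = 22.

22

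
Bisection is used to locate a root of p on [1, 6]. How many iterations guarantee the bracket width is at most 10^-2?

Width after n steps is 5/2^n. Need 2^n ≥ 5/10^-2 = 500.
2^8 = 256 < 500 ≤ 2^9 = 512, so n = 9.

9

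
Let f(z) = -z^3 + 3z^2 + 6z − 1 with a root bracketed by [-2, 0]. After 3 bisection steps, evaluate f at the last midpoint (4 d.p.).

-1.8594

m = -1, f(m) = -3 (−); new bracket [-2, -1]
m = -1.5, f(m) = 0.125 (+); new bracket [-1.5, -1]
m = -1.25, f(m) = -1.859375 (−); new bracket [-1.5, -1.25]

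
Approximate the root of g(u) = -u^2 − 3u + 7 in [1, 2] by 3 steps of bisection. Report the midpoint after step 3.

u = 1.5 gives g = 0.25, positive; keep [1.5, 2]
u = 1.75 gives g = -1.3125, negative; keep [1.5, 1.75]
u = 1.625 gives g = -0.515625, negative; keep [1.5, 1.625]

1.625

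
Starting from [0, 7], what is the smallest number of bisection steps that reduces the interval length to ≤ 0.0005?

Width after n steps is 7/2^n. Need 2^n ≥ 7/0.0005 = 14000.
2^13 = 8192 < 14000 ≤ 2^14 = 16384, so n = 14.

14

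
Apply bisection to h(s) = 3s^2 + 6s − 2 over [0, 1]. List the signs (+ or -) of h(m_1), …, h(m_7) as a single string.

m = 0.5, h(m) = 1.75 (+); new bracket [0, 0.5]
m = 0.25, h(m) = -0.3125 (−); new bracket [0.25, 0.5]
m = 0.375, h(m) = 0.671875 (+); new bracket [0.25, 0.375]
m = 0.3125, h(m) = 0.168 (+); new bracket [0.25, 0.3125]
m = 0.28125, h(m) = -0.0752 (−); new bracket [0.28125, 0.3125]
m = 0.296875, h(m) = 0.0457 (+); new bracket [0.28125, 0.296875]
m = 0.2890625, h(m) = -0.015 (−); new bracket [0.2890625, 0.296875]

+-++-+-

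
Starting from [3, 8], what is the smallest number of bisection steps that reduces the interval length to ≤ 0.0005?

Width after n steps is 5/2^n. Need 2^n ≥ 5/0.0005 = 10000.
2^13 = 8192 < 10000 ≤ 2^14 = 16384, so n = 14.

14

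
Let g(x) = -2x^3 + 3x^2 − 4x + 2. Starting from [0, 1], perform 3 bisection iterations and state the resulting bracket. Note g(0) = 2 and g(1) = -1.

[0.625, 0.75]

m = 0.5, g(m) = 0.5 (+); new bracket [0.5, 1]
m = 0.75, g(m) = -0.15625 (−); new bracket [0.5, 0.75]
m = 0.625, g(m) = 0.183594 (+); new bracket [0.625, 0.75]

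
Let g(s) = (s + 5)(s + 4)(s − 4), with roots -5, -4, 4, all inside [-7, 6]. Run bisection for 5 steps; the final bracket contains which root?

g(-0.5) = -70.875 < 0, so the root lies in [-0.5, 6]
g(2.75) = -65.390625 < 0, so the root lies in [2.75, 6]
g(4.375) = 29.443359 > 0, so the root lies in [2.75, 4.375]
g(3.5625) = -28.3298 < 0, so the root lies in [3.5625, 4.375]
g(3.96875) = -2.2334 < 0, so the root lies in [3.96875, 4.375]

4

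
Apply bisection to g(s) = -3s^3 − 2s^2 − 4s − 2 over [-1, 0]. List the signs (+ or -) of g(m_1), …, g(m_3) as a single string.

s = -0.5 gives g = -0.125, negative; keep [-1, -0.5]
s = -0.75 gives g = 1.140625, positive; keep [-0.75, -0.5]
s = -0.625 gives g = 0.451172, positive; keep [-0.625, -0.5]

-++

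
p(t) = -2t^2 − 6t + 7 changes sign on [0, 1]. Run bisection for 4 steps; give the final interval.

m = 0.5, p(m) = 3.5 (+); new bracket [0.5, 1]
m = 0.75, p(m) = 1.375 (+); new bracket [0.75, 1]
m = 0.875, p(m) = 0.21875 (+); new bracket [0.875, 1]
m = 0.9375, p(m) = -0.3828 (−); new bracket [0.875, 0.9375]

[0.875, 0.9375]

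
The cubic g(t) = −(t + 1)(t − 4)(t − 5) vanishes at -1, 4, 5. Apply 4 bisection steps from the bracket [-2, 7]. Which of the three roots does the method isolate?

-1

m = 2.5, g(m) = -13.125 (−); new bracket [-2, 2.5]
m = 0.25, g(m) = -22.265625 (−); new bracket [-2, 0.25]
m = -0.875, g(m) = -3.580078 (−); new bracket [-2, -0.875]
m = -1.4375, g(m) = 15.3142 (+); new bracket [-1.4375, -0.875]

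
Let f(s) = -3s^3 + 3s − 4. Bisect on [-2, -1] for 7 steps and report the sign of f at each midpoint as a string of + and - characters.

m = -1.5, f(m) = 1.625 (+); new bracket [-1.5, -1]
m = -1.25, f(m) = -1.890625 (−); new bracket [-1.5, -1.25]
m = -1.375, f(m) = -0.326172 (−); new bracket [-1.5, -1.375]
m = -1.4375, f(m) = 0.5989 (+); new bracket [-1.4375, -1.375]
m = -1.40625, f(m) = 0.124 (+); new bracket [-1.40625, -1.375]
m = -1.390625, f(m) = -0.1041 (−); new bracket [-1.40625, -1.390625]
m = -1.3984375, f(m) = 0.0092 (+); new bracket [-1.3984375, -1.390625]

+--++-+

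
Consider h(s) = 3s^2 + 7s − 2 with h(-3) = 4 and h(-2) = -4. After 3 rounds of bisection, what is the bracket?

m = -2.5, h(m) = -0.75 (−); new bracket [-3, -2.5]
m = -2.75, h(m) = 1.4375 (+); new bracket [-2.75, -2.5]
m = -2.625, h(m) = 0.296875 (+); new bracket [-2.625, -2.5]

[-2.625, -2.5]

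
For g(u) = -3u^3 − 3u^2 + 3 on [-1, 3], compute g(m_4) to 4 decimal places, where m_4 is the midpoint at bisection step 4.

0.0469

u = 1 gives g = -3, negative; keep [-1, 1]
u = 0 gives g = 3, positive; keep [0, 1]
u = 0.5 gives g = 1.875, positive; keep [0.5, 1]
u = 0.75 gives g = 0.0469, positive; keep [0.75, 1]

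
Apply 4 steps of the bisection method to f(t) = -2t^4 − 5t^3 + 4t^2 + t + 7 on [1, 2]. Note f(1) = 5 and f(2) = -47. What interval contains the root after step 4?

[1.1875, 1.25]

f(1.5) = -9.5 < 0, so the root lies in [1, 1.5]
f(1.25) = -0.148438 < 0, so the root lies in [1, 1.25]
f(1.125) = 2.864746 > 0, so the root lies in [1.125, 1.25]
f(1.1875) = 1.4782 > 0, so the root lies in [1.1875, 1.25]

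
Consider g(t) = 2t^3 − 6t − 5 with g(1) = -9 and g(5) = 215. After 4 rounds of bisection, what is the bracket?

g(3) = 31 > 0, so the root lies in [1, 3]
g(2) = -1 < 0, so the root lies in [2, 3]
g(2.5) = 11.25 > 0, so the root lies in [2, 2.5]
g(2.25) = 4.2812 > 0, so the root lies in [2, 2.25]

[2, 2.25]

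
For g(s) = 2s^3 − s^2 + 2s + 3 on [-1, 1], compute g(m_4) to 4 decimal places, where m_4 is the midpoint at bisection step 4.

midpoint 0: g = 3 > 0 → [-1, 0]
midpoint -0.5: g = 1.5 > 0 → [-1, -0.5]
midpoint -0.75: g = 0.09375 > 0 → [-1, -0.75]
midpoint -0.875: g = -0.8555 < 0 → [-0.875, -0.75]

-0.8555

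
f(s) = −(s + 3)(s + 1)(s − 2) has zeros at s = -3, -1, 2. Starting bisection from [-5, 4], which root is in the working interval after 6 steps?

2

s = -0.5 gives f = 3.125, positive; keep [-0.5, 4]
s = 1.75 gives f = 3.265625, positive; keep [1.75, 4]
s = 2.875 gives f = -19.919922, negative; keep [1.75, 2.875]
s = 2.3125 gives f = -5.4993, negative; keep [1.75, 2.3125]
s = 2.03125 gives f = -0.4766, negative; keep [1.75, 2.03125]
s = 1.890625 gives f = 1.5462, positive; keep [1.890625, 2.03125]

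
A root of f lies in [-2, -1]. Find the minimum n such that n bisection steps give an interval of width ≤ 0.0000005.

21

Width after n steps is 1/2^n. Need 2^n ≥ 1/0.0000005 = 2000000.
2^20 = 1048576 < 2000000 ≤ 2^21 = 2097152, so n = 21.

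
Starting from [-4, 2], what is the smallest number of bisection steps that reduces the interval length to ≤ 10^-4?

16

Width after n steps is 6/2^n. Need 2^n ≥ 6/10^-4 = 60000.
2^15 = 32768 < 60000 ≤ 2^16 = 65536, so n = 16.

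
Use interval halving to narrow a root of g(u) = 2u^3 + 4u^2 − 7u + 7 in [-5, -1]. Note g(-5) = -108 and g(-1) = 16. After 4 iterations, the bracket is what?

u = -3 gives g = 10, positive; keep [-5, -3]
u = -4 gives g = -29, negative; keep [-4, -3]
u = -3.5 gives g = -5.25, negative; keep [-3.5, -3]
u = -3.25 gives g = 3.3438, positive; keep [-3.5, -3.25]

[-3.5, -3.25]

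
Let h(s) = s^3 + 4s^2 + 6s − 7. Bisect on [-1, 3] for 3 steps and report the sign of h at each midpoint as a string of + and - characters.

+--

m = 1, h(m) = 4 (+); new bracket [-1, 1]
m = 0, h(m) = -7 (−); new bracket [0, 1]
m = 0.5, h(m) = -2.875 (−); new bracket [0.5, 1]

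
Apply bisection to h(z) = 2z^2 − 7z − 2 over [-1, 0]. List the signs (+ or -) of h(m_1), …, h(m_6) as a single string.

h(-0.5) = 2 > 0, so the root lies in [-0.5, 0]
h(-0.25) = -0.125 < 0, so the root lies in [-0.5, -0.25]
h(-0.375) = 0.90625 > 0, so the root lies in [-0.375, -0.25]
h(-0.3125) = 0.3828 > 0, so the root lies in [-0.3125, -0.25]
h(-0.28125) = 0.127 > 0, so the root lies in [-0.28125, -0.25]
h(-0.265625) = 0.0005 > 0, so the root lies in [-0.265625, -0.25]

+-++++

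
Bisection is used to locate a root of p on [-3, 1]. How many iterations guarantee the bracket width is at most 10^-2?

Width after n steps is 4/2^n. Need 2^n ≥ 4/10^-2 = 400.
2^8 = 256 < 400 ≤ 2^9 = 512, so n = 9.

9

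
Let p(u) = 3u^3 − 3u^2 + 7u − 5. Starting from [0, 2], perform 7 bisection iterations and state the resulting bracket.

[0.765625, 0.78125]

midpoint 1: p = 2 > 0 → [0, 1]
midpoint 0.5: p = -1.875 < 0 → [0.5, 1]
midpoint 0.75: p = -0.171875 < 0 → [0.75, 1]
midpoint 0.875: p = 0.8379 > 0 → [0.75, 0.875]
midpoint 0.8125: p = 0.3162 > 0 → [0.75, 0.8125]
midpoint 0.78125: p = 0.0682 > 0 → [0.75, 0.78125]
midpoint 0.765625: p = -0.0528 < 0 → [0.765625, 0.78125]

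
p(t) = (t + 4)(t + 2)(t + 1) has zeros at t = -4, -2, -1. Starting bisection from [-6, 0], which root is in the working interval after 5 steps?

midpoint -3: p = 2 > 0 → [-6, -3]
midpoint -4.5: p = -4.375 < 0 → [-4.5, -3]
midpoint -3.75: p = 1.203125 > 0 → [-4.5, -3.75]
midpoint -4.125: p = -0.8301 < 0 → [-4.125, -3.75]
midpoint -3.9375: p = 0.3557 > 0 → [-4.125, -3.9375]

-4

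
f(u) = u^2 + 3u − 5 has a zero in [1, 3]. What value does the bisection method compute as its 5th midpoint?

1.1875

midpoint 2: f = 5 > 0 → [1, 2]
midpoint 1.5: f = 1.75 > 0 → [1, 1.5]
midpoint 1.25: f = 0.3125 > 0 → [1, 1.25]
midpoint 1.125: f = -0.3594 < 0 → [1.125, 1.25]
midpoint 1.1875: f = -0.0273 < 0 → [1.1875, 1.25]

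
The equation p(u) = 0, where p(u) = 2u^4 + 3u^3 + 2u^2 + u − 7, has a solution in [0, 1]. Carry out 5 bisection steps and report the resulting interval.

[0.9375, 0.96875]

p(0.5) = -5.5 < 0, so the root lies in [0.5, 1]
p(0.75) = -3.226562 < 0, so the root lies in [0.75, 1]
p(0.875) = -1.411621 < 0, so the root lies in [0.875, 1]
p(0.9375) = -0.2878 < 0, so the root lies in [0.9375, 1]
p(0.96875) = 0.3346 > 0, so the root lies in [0.9375, 0.96875]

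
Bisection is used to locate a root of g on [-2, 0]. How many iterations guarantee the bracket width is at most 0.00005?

Width after n steps is 2/2^n. Need 2^n ≥ 2/0.00005 = 40000.
2^15 = 32768 < 40000 ≤ 2^16 = 65536, so n = 16.

16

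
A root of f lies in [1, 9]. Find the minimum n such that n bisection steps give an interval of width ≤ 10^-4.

17

Width after n steps is 8/2^n. Need 2^n ≥ 8/10^-4 = 80000.
2^16 = 65536 < 80000 ≤ 2^17 = 131072, so n = 17.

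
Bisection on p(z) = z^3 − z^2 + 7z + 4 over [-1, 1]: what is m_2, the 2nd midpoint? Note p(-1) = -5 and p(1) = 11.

p(0) = 4 > 0, so the root lies in [-1, 0]
p(-0.5) = 0.125 > 0, so the root lies in [-1, -0.5]

-0.5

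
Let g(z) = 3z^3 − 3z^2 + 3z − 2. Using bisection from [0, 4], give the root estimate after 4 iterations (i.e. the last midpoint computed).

m = 2, g(m) = 16 (+); new bracket [0, 2]
m = 1, g(m) = 1 (+); new bracket [0, 1]
m = 0.5, g(m) = -0.875 (−); new bracket [0.5, 1]
m = 0.75, g(m) = -0.1719 (−); new bracket [0.75, 1]

0.75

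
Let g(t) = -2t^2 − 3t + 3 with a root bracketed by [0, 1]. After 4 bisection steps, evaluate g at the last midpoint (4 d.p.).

midpoint 0.5: g = 1 > 0 → [0.5, 1]
midpoint 0.75: g = -0.375 < 0 → [0.5, 0.75]
midpoint 0.625: g = 0.34375 > 0 → [0.625, 0.75]
midpoint 0.6875: g = -0.0078 < 0 → [0.625, 0.6875]

-0.0078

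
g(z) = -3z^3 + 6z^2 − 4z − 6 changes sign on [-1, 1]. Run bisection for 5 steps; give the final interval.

[-0.6875, -0.625]

z = 0 gives g = -6, negative; keep [-1, 0]
z = -0.5 gives g = -2.125, negative; keep [-1, -0.5]
z = -0.75 gives g = 1.640625, positive; keep [-0.75, -0.5]
z = -0.625 gives g = -0.4238, negative; keep [-0.75, -0.625]
z = -0.6875 gives g = 0.5608, positive; keep [-0.6875, -0.625]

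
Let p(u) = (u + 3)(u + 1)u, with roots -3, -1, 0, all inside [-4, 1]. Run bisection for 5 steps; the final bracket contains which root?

p(-1.5) = 1.125 > 0, so the root lies in [-4, -1.5]
p(-2.75) = 1.203125 > 0, so the root lies in [-4, -2.75]
p(-3.375) = -3.005859 < 0, so the root lies in [-3.375, -2.75]
p(-3.0625) = -0.3948 < 0, so the root lies in [-3.0625, -2.75]
p(-2.90625) = 0.5194 > 0, so the root lies in [-3.0625, -2.90625]

-3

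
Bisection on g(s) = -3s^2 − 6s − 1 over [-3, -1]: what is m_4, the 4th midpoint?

-1.875

m = -2, g(m) = -1 (−); new bracket [-2, -1]
m = -1.5, g(m) = 1.25 (+); new bracket [-2, -1.5]
m = -1.75, g(m) = 0.3125 (+); new bracket [-2, -1.75]
m = -1.875, g(m) = -0.2969 (−); new bracket [-1.875, -1.75]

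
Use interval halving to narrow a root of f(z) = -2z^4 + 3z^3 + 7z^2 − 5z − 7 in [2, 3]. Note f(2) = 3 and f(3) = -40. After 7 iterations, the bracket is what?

midpoint 2.5: f = -7 < 0 → [2, 2.5]
midpoint 2.25: f = 0.101562 > 0 → [2.25, 2.5]
midpoint 2.375: f = -2.834473 < 0 → [2.25, 2.375]
midpoint 2.3125: f = -1.2244 < 0 → [2.25, 2.3125]
midpoint 2.28125: f = -0.5273 < 0 → [2.25, 2.28125]
midpoint 2.265625: f = -0.2045 < 0 → [2.25, 2.265625]
midpoint 2.2578125: f = -0.0494 < 0 → [2.25, 2.2578125]

[2.25, 2.2578125]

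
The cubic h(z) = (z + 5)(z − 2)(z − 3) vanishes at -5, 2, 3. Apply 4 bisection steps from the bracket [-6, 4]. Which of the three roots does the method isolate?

-5

m = -1, h(m) = 48 (+); new bracket [-6, -1]
m = -3.5, h(m) = 53.625 (+); new bracket [-6, -3.5]
m = -4.75, h(m) = 13.078125 (+); new bracket [-6, -4.75]
m = -5.375, h(m) = -23.1621 (−); new bracket [-5.375, -4.75]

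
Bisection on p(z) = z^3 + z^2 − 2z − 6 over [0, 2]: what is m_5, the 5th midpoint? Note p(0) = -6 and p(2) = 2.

1.8125

m = 1, p(m) = -6 (−); new bracket [1, 2]
m = 1.5, p(m) = -3.375 (−); new bracket [1.5, 2]
m = 1.75, p(m) = -1.078125 (−); new bracket [1.75, 2]
m = 1.875, p(m) = 0.3574 (+); new bracket [1.75, 1.875]
m = 1.8125, p(m) = -0.3855 (−); new bracket [1.8125, 1.875]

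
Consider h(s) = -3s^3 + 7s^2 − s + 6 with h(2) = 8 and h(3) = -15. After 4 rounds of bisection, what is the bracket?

[2.5, 2.5625]

h(2.5) = 0.375 > 0, so the root lies in [2.5, 3]
h(2.75) = -6.203125 < 0, so the root lies in [2.5, 2.75]
h(2.625) = -2.654297 < 0, so the root lies in [2.5, 2.625]
h(2.5625) = -1.0769 < 0, so the root lies in [2.5, 2.5625]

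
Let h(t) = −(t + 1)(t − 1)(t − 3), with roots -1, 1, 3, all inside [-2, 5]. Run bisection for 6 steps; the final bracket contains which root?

3

t = 1.5 gives h = 1.875, positive; keep [1.5, 5]
t = 3.25 gives h = -2.390625, negative; keep [1.5, 3.25]
t = 2.375 gives h = 2.900391, positive; keep [2.375, 3.25]
t = 2.8125 gives h = 1.2957, positive; keep [2.8125, 3.25]
t = 3.03125 gives h = -0.2559, negative; keep [2.8125, 3.03125]
t = 2.921875 gives h = 0.5889, positive; keep [2.921875, 3.03125]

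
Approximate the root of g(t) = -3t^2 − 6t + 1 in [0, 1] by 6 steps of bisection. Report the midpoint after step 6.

m = 0.5, g(m) = -2.75 (−); new bracket [0, 0.5]
m = 0.25, g(m) = -0.6875 (−); new bracket [0, 0.25]
m = 0.125, g(m) = 0.203125 (+); new bracket [0.125, 0.25]
m = 0.1875, g(m) = -0.2305 (−); new bracket [0.125, 0.1875]
m = 0.15625, g(m) = -0.0107 (−); new bracket [0.125, 0.15625]
m = 0.140625, g(m) = 0.0969 (+); new bracket [0.140625, 0.15625]

0.140625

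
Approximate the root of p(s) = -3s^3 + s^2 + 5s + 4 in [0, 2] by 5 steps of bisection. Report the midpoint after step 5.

1.6875

s = 1 gives p = 7, positive; keep [1, 2]
s = 1.5 gives p = 3.625, positive; keep [1.5, 2]
s = 1.75 gives p = -0.265625, negative; keep [1.5, 1.75]
s = 1.625 gives p = 1.8926, positive; keep [1.625, 1.75]
s = 1.6875 gives p = 0.8689, positive; keep [1.6875, 1.75]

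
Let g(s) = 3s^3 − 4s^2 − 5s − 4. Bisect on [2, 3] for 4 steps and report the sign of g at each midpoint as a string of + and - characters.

+-++

g(2.5) = 5.375 > 0, so the root lies in [2, 2.5]
g(2.25) = -1.328125 < 0, so the root lies in [2.25, 2.5]
g(2.375) = 1.751953 > 0, so the root lies in [2.25, 2.375]
g(2.3125) = 0.1462 > 0, so the root lies in [2.25, 2.3125]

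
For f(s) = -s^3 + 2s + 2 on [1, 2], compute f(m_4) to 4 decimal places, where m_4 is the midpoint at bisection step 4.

-0.3293

midpoint 1.5: f = 1.625 > 0 → [1.5, 2]
midpoint 1.75: f = 0.140625 > 0 → [1.75, 2]
midpoint 1.875: f = -0.841797 < 0 → [1.75, 1.875]
midpoint 1.8125: f = -0.3293 < 0 → [1.75, 1.8125]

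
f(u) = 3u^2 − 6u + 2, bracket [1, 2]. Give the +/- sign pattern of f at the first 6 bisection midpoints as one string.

u = 1.5 gives f = -0.25, negative; keep [1.5, 2]
u = 1.75 gives f = 0.6875, positive; keep [1.5, 1.75]
u = 1.625 gives f = 0.171875, positive; keep [1.5, 1.625]
u = 1.5625 gives f = -0.0508, negative; keep [1.5625, 1.625]
u = 1.59375 gives f = 0.0576, positive; keep [1.5625, 1.59375]
u = 1.578125 gives f = 0.0027, positive; keep [1.5625, 1.578125]

-++-++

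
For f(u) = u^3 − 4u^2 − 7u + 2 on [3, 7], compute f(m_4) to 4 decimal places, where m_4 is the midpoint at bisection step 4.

-0.2969

f(5) = -8 < 0, so the root lies in [5, 7]
f(6) = 32 > 0, so the root lies in [5, 6]
f(5.5) = 8.875 > 0, so the root lies in [5, 5.5]
f(5.25) = -0.2969 < 0, so the root lies in [5.25, 5.5]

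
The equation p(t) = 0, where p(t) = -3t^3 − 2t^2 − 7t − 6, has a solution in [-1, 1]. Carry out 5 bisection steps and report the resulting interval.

t = 0 gives p = -6, negative; keep [-1, 0]
t = -0.5 gives p = -2.625, negative; keep [-1, -0.5]
t = -0.75 gives p = -0.609375, negative; keep [-1, -0.75]
t = -0.875 gives p = 0.6035, positive; keep [-0.875, -0.75]
t = -0.8125 gives p = -0.0237, negative; keep [-0.875, -0.8125]

[-0.875, -0.8125]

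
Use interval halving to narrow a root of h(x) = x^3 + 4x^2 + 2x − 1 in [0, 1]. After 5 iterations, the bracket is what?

[0.28125, 0.3125]

midpoint 0.5: h = 1.125 > 0 → [0, 0.5]
midpoint 0.25: h = -0.234375 < 0 → [0.25, 0.5]
midpoint 0.375: h = 0.365234 > 0 → [0.25, 0.375]
midpoint 0.3125: h = 0.0461 > 0 → [0.25, 0.3125]
midpoint 0.28125: h = -0.0988 < 0 → [0.28125, 0.3125]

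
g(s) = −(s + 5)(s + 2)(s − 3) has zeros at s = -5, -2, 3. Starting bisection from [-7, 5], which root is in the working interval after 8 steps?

s = -1 gives g = 16, positive; keep [-1, 5]
s = 2 gives g = 28, positive; keep [2, 5]
s = 3.5 gives g = -23.375, negative; keep [2, 3.5]
s = 2.75 gives g = 9.2031, positive; keep [2.75, 3.5]
s = 3.125 gives g = -5.2051, negative; keep [2.75, 3.125]
s = 2.9375 gives g = 2.4495, positive; keep [2.9375, 3.125]
s = 3.03125 gives g = -1.2627, negative; keep [2.9375, 3.03125]
s = 2.984375 gives g = 0.6218, positive; keep [2.984375, 3.03125]

3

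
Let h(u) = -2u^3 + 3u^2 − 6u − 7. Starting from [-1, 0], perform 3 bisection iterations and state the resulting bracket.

m = -0.5, h(m) = -3 (−); new bracket [-1, -0.5]
m = -0.75, h(m) = 0.03125 (+); new bracket [-0.75, -0.5]
m = -0.625, h(m) = -1.589844 (−); new bracket [-0.75, -0.625]

[-0.75, -0.625]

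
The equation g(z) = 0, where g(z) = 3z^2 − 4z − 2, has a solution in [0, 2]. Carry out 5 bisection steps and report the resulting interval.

m = 1, g(m) = -3 (−); new bracket [1, 2]
m = 1.5, g(m) = -1.25 (−); new bracket [1.5, 2]
m = 1.75, g(m) = 0.1875 (+); new bracket [1.5, 1.75]
m = 1.625, g(m) = -0.5781 (−); new bracket [1.625, 1.75]
m = 1.6875, g(m) = -0.207 (−); new bracket [1.6875, 1.75]

[1.6875, 1.75]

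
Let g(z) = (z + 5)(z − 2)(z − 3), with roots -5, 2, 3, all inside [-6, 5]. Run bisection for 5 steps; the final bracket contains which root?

g(-0.5) = 39.375 > 0, so the root lies in [-6, -0.5]
g(-3.25) = 57.421875 > 0, so the root lies in [-6, -3.25]
g(-4.625) = 18.943359 > 0, so the root lies in [-6, -4.625]
g(-5.3125) = -18.9954 < 0, so the root lies in [-5.3125, -4.625]
g(-4.96875) = 1.7354 > 0, so the root lies in [-5.3125, -4.96875]

-5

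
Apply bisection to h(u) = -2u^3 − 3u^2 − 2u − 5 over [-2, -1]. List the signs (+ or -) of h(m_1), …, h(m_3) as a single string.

-+-

h(-1.5) = -2 < 0, so the root lies in [-2, -1.5]
h(-1.75) = 0.03125 > 0, so the root lies in [-1.75, -1.5]
h(-1.625) = -1.089844 < 0, so the root lies in [-1.75, -1.625]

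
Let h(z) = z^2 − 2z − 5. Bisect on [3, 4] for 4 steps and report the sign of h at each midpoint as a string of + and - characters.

+---

h(3.5) = 0.25 > 0, so the root lies in [3, 3.5]
h(3.25) = -0.9375 < 0, so the root lies in [3.25, 3.5]
h(3.375) = -0.359375 < 0, so the root lies in [3.375, 3.5]
h(3.4375) = -0.0586 < 0, so the root lies in [3.4375, 3.5]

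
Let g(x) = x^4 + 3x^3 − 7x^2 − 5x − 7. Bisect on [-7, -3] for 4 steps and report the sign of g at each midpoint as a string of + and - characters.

+-+-

g(-5) = 93 > 0, so the root lies in [-5, -3]
g(-4) = -35 < 0, so the root lies in [-5, -4]
g(-4.5) = 10.4375 > 0, so the root lies in [-4.5, -4]
g(-4.25) = -16.2305 < 0, so the root lies in [-4.5, -4.25]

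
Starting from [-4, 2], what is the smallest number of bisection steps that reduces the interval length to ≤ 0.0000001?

Width after n steps is 6/2^n. Need 2^n ≥ 6/0.0000001 = 60000000.
2^25 = 33554432 < 60000000 ≤ 2^26 = 67108864, so n = 26.

26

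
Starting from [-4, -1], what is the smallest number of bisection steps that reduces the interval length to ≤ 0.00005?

16

Width after n steps is 3/2^n. Need 2^n ≥ 3/0.00005 = 60000.
2^15 = 32768 < 60000 ≤ 2^16 = 65536, so n = 16.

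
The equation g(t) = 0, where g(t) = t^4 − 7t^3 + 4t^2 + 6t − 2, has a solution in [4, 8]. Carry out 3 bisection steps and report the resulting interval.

g(6) = -38 < 0, so the root lies in [6, 8]
g(7) = 236 > 0, so the root lies in [6, 7]
g(6.5) = 68.6875 > 0, so the root lies in [6, 6.5]

[6, 6.5]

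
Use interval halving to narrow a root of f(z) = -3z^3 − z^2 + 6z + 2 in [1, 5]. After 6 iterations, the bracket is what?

[1.375, 1.4375]

z = 3 gives f = -70, negative; keep [1, 3]
z = 2 gives f = -14, negative; keep [1, 2]
z = 1.5 gives f = -1.375, negative; keep [1, 1.5]
z = 1.25 gives f = 2.0781, positive; keep [1.25, 1.5]
z = 1.375 gives f = 0.5605, positive; keep [1.375, 1.5]
z = 1.4375 gives f = -0.3528, negative; keep [1.375, 1.4375]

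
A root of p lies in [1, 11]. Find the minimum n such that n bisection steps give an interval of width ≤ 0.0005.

15

Width after n steps is 10/2^n. Need 2^n ≥ 10/0.0005 = 20000.
2^14 = 16384 < 20000 ≤ 2^15 = 32768, so n = 15.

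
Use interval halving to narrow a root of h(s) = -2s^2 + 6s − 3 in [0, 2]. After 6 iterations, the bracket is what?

m = 1, h(m) = 1 (+); new bracket [0, 1]
m = 0.5, h(m) = -0.5 (−); new bracket [0.5, 1]
m = 0.75, h(m) = 0.375 (+); new bracket [0.5, 0.75]
m = 0.625, h(m) = -0.0312 (−); new bracket [0.625, 0.75]
m = 0.6875, h(m) = 0.1797 (+); new bracket [0.625, 0.6875]
m = 0.65625, h(m) = 0.0762 (+); new bracket [0.625, 0.65625]

[0.625, 0.65625]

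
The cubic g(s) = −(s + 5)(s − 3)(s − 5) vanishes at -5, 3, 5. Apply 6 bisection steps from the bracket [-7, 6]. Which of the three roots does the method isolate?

g(-0.5) = -86.625 < 0, so the root lies in [-7, -0.5]
g(-3.75) = -73.828125 < 0, so the root lies in [-7, -3.75]
g(-5.375) = 32.583984 > 0, so the root lies in [-5.375, -3.75]
g(-4.5625) = -31.6384 < 0, so the root lies in [-5.375, -4.5625]
g(-4.96875) = -2.4825 < 0, so the root lies in [-5.375, -4.96875]
g(-5.171875) = 14.2868 > 0, so the root lies in [-5.171875, -4.96875]

-5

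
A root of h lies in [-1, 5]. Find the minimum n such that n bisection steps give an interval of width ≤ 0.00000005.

Width after n steps is 6/2^n. Need 2^n ≥ 6/0.00000005 = 120000000.
2^26 = 67108864 < 120000000 ≤ 2^27 = 134217728, so n = 27.

27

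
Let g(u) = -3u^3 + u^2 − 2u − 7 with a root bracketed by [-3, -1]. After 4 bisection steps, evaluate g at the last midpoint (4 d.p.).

midpoint -2: g = 25 > 0 → [-2, -1]
midpoint -1.5: g = 8.375 > 0 → [-1.5, -1]
midpoint -1.25: g = 2.921875 > 0 → [-1.25, -1]
midpoint -1.125: g = 0.7871 > 0 → [-1.125, -1]

0.7871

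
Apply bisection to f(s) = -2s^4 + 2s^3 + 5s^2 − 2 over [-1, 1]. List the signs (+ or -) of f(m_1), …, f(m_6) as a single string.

--++--

s = 0 gives f = -2, negative; keep [0, 1]
s = 0.5 gives f = -0.625, negative; keep [0.5, 1]
s = 0.75 gives f = 1.023438, positive; keep [0.5, 0.75]
s = 0.625 gives f = 0.1362, positive; keep [0.5, 0.625]
s = 0.5625 gives f = -0.2622, negative; keep [0.5625, 0.625]
s = 0.59375 gives f = -0.0672, negative; keep [0.59375, 0.625]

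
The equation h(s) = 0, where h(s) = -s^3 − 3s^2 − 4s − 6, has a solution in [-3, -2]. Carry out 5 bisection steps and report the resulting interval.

[-2.40625, -2.375]

h(-2.5) = 0.875 > 0, so the root lies in [-2.5, -2]
h(-2.25) = -0.796875 < 0, so the root lies in [-2.5, -2.25]
h(-2.375) = -0.025391 < 0, so the root lies in [-2.5, -2.375]
h(-2.4375) = 0.408 > 0, so the root lies in [-2.4375, -2.375]
h(-2.40625) = 0.1872 > 0, so the root lies in [-2.40625, -2.375]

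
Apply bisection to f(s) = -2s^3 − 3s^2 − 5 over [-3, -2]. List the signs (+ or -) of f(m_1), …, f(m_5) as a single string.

+++-+

s = -2.5 gives f = 7.5, positive; keep [-2.5, -2]
s = -2.25 gives f = 2.59375, positive; keep [-2.25, -2]
s = -2.125 gives f = 0.644531, positive; keep [-2.125, -2]
s = -2.0625 gives f = -0.2144, negative; keep [-2.125, -2.0625]
s = -2.09375 gives f = 0.2057, positive; keep [-2.09375, -2.0625]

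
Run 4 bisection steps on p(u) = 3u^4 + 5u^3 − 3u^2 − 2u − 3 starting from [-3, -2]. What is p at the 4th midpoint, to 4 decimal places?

m = -2.5, p(m) = 22.3125 (+); new bracket [-2.5, -2]
m = -2.25, p(m) = 6.246094 (+); new bracket [-2.25, -2]
m = -2.125, p(m) = 0.897217 (+); new bracket [-2.125, -2]
m = -2.0625, p(m) = -1.218 (−); new bracket [-2.125, -2.0625]

-1.2180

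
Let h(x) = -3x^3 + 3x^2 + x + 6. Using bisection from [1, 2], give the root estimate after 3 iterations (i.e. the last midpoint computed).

midpoint 1.5: h = 4.125 > 0 → [1.5, 2]
midpoint 1.75: h = 0.859375 > 0 → [1.75, 2]
midpoint 1.875: h = -1.353516 < 0 → [1.75, 1.875]

1.875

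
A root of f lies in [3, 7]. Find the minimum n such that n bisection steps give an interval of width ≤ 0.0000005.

Width after n steps is 4/2^n. Need 2^n ≥ 4/0.0000005 = 8000000.
2^22 = 4194304 < 8000000 ≤ 2^23 = 8388608, so n = 23.

23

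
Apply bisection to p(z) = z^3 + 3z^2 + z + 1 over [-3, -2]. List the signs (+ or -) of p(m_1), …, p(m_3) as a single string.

++-

m = -2.5, p(m) = 1.625 (+); new bracket [-3, -2.5]
m = -2.75, p(m) = 0.140625 (+); new bracket [-3, -2.75]
m = -2.875, p(m) = -0.841797 (−); new bracket [-2.875, -2.75]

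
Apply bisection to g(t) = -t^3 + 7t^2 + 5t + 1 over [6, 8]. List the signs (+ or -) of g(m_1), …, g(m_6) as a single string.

t = 7 gives g = 36, positive; keep [7, 8]
t = 7.5 gives g = 10.375, positive; keep [7.5, 8]
t = 7.75 gives g = -5.296875, negative; keep [7.5, 7.75]
t = 7.625 gives g = 2.7871, positive; keep [7.625, 7.75]
t = 7.6875 gives g = -1.1921, negative; keep [7.625, 7.6875]
t = 7.65625 gives g = 0.8131, positive; keep [7.65625, 7.6875]

++-+-+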